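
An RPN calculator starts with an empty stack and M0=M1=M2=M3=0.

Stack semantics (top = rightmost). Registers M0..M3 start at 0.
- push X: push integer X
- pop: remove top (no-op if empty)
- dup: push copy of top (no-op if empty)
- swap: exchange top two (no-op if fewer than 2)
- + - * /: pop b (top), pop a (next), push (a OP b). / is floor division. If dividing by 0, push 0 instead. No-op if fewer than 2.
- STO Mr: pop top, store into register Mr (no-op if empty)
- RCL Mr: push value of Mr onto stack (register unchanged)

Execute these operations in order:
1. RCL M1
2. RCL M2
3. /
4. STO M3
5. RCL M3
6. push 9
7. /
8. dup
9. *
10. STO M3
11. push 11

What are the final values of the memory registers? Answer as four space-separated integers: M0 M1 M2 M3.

Answer: 0 0 0 0

Derivation:
After op 1 (RCL M1): stack=[0] mem=[0,0,0,0]
After op 2 (RCL M2): stack=[0,0] mem=[0,0,0,0]
After op 3 (/): stack=[0] mem=[0,0,0,0]
After op 4 (STO M3): stack=[empty] mem=[0,0,0,0]
After op 5 (RCL M3): stack=[0] mem=[0,0,0,0]
After op 6 (push 9): stack=[0,9] mem=[0,0,0,0]
After op 7 (/): stack=[0] mem=[0,0,0,0]
After op 8 (dup): stack=[0,0] mem=[0,0,0,0]
After op 9 (*): stack=[0] mem=[0,0,0,0]
After op 10 (STO M3): stack=[empty] mem=[0,0,0,0]
After op 11 (push 11): stack=[11] mem=[0,0,0,0]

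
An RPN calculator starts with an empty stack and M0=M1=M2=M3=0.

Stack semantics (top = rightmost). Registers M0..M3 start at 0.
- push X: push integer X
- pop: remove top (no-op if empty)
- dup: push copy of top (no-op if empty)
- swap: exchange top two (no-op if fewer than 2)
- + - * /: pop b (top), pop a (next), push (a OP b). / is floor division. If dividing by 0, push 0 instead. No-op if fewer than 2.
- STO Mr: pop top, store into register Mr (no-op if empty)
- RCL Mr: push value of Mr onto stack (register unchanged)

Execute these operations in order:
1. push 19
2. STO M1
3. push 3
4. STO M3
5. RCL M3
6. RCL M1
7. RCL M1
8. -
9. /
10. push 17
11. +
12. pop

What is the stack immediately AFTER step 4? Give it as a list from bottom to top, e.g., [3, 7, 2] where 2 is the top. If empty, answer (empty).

After op 1 (push 19): stack=[19] mem=[0,0,0,0]
After op 2 (STO M1): stack=[empty] mem=[0,19,0,0]
After op 3 (push 3): stack=[3] mem=[0,19,0,0]
After op 4 (STO M3): stack=[empty] mem=[0,19,0,3]

(empty)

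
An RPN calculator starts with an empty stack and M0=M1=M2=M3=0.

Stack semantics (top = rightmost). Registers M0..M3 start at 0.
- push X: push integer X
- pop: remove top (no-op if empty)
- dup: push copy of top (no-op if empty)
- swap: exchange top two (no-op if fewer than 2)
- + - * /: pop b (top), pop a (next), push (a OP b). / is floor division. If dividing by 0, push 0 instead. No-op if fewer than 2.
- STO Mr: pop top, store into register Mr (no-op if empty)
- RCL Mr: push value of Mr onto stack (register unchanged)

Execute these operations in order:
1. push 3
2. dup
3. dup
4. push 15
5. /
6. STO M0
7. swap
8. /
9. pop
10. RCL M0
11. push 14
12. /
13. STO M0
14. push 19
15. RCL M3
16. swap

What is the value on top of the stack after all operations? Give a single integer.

Answer: 19

Derivation:
After op 1 (push 3): stack=[3] mem=[0,0,0,0]
After op 2 (dup): stack=[3,3] mem=[0,0,0,0]
After op 3 (dup): stack=[3,3,3] mem=[0,0,0,0]
After op 4 (push 15): stack=[3,3,3,15] mem=[0,0,0,0]
After op 5 (/): stack=[3,3,0] mem=[0,0,0,0]
After op 6 (STO M0): stack=[3,3] mem=[0,0,0,0]
After op 7 (swap): stack=[3,3] mem=[0,0,0,0]
After op 8 (/): stack=[1] mem=[0,0,0,0]
After op 9 (pop): stack=[empty] mem=[0,0,0,0]
After op 10 (RCL M0): stack=[0] mem=[0,0,0,0]
After op 11 (push 14): stack=[0,14] mem=[0,0,0,0]
After op 12 (/): stack=[0] mem=[0,0,0,0]
After op 13 (STO M0): stack=[empty] mem=[0,0,0,0]
After op 14 (push 19): stack=[19] mem=[0,0,0,0]
After op 15 (RCL M3): stack=[19,0] mem=[0,0,0,0]
After op 16 (swap): stack=[0,19] mem=[0,0,0,0]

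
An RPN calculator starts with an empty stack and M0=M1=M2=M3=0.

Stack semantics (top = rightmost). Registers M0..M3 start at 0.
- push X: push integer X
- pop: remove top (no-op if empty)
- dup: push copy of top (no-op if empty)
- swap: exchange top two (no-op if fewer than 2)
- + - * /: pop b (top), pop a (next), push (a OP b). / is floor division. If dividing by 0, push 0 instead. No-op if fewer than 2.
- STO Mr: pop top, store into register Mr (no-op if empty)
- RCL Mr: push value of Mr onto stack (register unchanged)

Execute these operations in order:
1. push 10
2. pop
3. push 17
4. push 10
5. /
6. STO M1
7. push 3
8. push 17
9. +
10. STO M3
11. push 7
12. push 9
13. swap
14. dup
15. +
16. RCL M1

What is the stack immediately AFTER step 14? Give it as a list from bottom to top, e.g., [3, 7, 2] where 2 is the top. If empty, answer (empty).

After op 1 (push 10): stack=[10] mem=[0,0,0,0]
After op 2 (pop): stack=[empty] mem=[0,0,0,0]
After op 3 (push 17): stack=[17] mem=[0,0,0,0]
After op 4 (push 10): stack=[17,10] mem=[0,0,0,0]
After op 5 (/): stack=[1] mem=[0,0,0,0]
After op 6 (STO M1): stack=[empty] mem=[0,1,0,0]
After op 7 (push 3): stack=[3] mem=[0,1,0,0]
After op 8 (push 17): stack=[3,17] mem=[0,1,0,0]
After op 9 (+): stack=[20] mem=[0,1,0,0]
After op 10 (STO M3): stack=[empty] mem=[0,1,0,20]
After op 11 (push 7): stack=[7] mem=[0,1,0,20]
After op 12 (push 9): stack=[7,9] mem=[0,1,0,20]
After op 13 (swap): stack=[9,7] mem=[0,1,0,20]
After op 14 (dup): stack=[9,7,7] mem=[0,1,0,20]

[9, 7, 7]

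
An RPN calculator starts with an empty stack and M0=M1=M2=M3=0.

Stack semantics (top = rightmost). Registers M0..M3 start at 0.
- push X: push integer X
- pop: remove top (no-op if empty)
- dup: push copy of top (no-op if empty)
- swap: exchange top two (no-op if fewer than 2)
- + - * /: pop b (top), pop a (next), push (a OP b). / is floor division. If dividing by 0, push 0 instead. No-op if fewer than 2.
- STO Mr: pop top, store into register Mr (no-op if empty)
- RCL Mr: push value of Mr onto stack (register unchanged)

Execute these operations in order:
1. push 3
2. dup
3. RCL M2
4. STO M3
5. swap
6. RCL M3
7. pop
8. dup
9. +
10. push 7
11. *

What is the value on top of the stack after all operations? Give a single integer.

Answer: 42

Derivation:
After op 1 (push 3): stack=[3] mem=[0,0,0,0]
After op 2 (dup): stack=[3,3] mem=[0,0,0,0]
After op 3 (RCL M2): stack=[3,3,0] mem=[0,0,0,0]
After op 4 (STO M3): stack=[3,3] mem=[0,0,0,0]
After op 5 (swap): stack=[3,3] mem=[0,0,0,0]
After op 6 (RCL M3): stack=[3,3,0] mem=[0,0,0,0]
After op 7 (pop): stack=[3,3] mem=[0,0,0,0]
After op 8 (dup): stack=[3,3,3] mem=[0,0,0,0]
After op 9 (+): stack=[3,6] mem=[0,0,0,0]
After op 10 (push 7): stack=[3,6,7] mem=[0,0,0,0]
After op 11 (*): stack=[3,42] mem=[0,0,0,0]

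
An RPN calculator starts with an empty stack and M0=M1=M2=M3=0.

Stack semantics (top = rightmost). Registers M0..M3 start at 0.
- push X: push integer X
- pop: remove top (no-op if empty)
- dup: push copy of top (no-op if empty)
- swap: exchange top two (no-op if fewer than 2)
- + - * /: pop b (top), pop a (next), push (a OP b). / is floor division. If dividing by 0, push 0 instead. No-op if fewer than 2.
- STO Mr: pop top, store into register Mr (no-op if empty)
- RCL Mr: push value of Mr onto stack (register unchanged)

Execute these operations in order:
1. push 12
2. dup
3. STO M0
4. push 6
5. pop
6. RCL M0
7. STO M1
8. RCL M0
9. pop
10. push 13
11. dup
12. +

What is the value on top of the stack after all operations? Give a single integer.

After op 1 (push 12): stack=[12] mem=[0,0,0,0]
After op 2 (dup): stack=[12,12] mem=[0,0,0,0]
After op 3 (STO M0): stack=[12] mem=[12,0,0,0]
After op 4 (push 6): stack=[12,6] mem=[12,0,0,0]
After op 5 (pop): stack=[12] mem=[12,0,0,0]
After op 6 (RCL M0): stack=[12,12] mem=[12,0,0,0]
After op 7 (STO M1): stack=[12] mem=[12,12,0,0]
After op 8 (RCL M0): stack=[12,12] mem=[12,12,0,0]
After op 9 (pop): stack=[12] mem=[12,12,0,0]
After op 10 (push 13): stack=[12,13] mem=[12,12,0,0]
After op 11 (dup): stack=[12,13,13] mem=[12,12,0,0]
After op 12 (+): stack=[12,26] mem=[12,12,0,0]

Answer: 26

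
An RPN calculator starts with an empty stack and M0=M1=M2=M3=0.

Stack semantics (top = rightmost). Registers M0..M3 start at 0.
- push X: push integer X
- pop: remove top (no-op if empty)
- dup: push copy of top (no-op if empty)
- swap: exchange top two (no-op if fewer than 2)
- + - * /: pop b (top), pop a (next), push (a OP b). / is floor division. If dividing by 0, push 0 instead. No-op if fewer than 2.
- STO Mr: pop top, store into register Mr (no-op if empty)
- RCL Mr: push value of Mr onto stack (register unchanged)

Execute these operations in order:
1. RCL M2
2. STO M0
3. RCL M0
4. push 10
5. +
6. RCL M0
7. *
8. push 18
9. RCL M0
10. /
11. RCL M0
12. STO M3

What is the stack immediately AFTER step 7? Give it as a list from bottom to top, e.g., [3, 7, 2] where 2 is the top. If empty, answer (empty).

After op 1 (RCL M2): stack=[0] mem=[0,0,0,0]
After op 2 (STO M0): stack=[empty] mem=[0,0,0,0]
After op 3 (RCL M0): stack=[0] mem=[0,0,0,0]
After op 4 (push 10): stack=[0,10] mem=[0,0,0,0]
After op 5 (+): stack=[10] mem=[0,0,0,0]
After op 6 (RCL M0): stack=[10,0] mem=[0,0,0,0]
After op 7 (*): stack=[0] mem=[0,0,0,0]

[0]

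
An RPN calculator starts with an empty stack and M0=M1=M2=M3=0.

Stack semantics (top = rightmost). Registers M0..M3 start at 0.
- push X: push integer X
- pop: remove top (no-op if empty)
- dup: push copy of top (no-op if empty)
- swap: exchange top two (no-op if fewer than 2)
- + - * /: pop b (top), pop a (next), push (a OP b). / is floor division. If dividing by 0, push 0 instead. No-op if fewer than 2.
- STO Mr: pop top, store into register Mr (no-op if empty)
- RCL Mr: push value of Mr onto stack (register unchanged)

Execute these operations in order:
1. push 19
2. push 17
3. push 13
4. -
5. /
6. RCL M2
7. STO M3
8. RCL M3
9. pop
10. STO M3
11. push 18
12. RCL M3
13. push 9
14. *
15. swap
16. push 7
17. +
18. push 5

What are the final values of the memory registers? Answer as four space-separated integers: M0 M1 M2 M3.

After op 1 (push 19): stack=[19] mem=[0,0,0,0]
After op 2 (push 17): stack=[19,17] mem=[0,0,0,0]
After op 3 (push 13): stack=[19,17,13] mem=[0,0,0,0]
After op 4 (-): stack=[19,4] mem=[0,0,0,0]
After op 5 (/): stack=[4] mem=[0,0,0,0]
After op 6 (RCL M2): stack=[4,0] mem=[0,0,0,0]
After op 7 (STO M3): stack=[4] mem=[0,0,0,0]
After op 8 (RCL M3): stack=[4,0] mem=[0,0,0,0]
After op 9 (pop): stack=[4] mem=[0,0,0,0]
After op 10 (STO M3): stack=[empty] mem=[0,0,0,4]
After op 11 (push 18): stack=[18] mem=[0,0,0,4]
After op 12 (RCL M3): stack=[18,4] mem=[0,0,0,4]
After op 13 (push 9): stack=[18,4,9] mem=[0,0,0,4]
After op 14 (*): stack=[18,36] mem=[0,0,0,4]
After op 15 (swap): stack=[36,18] mem=[0,0,0,4]
After op 16 (push 7): stack=[36,18,7] mem=[0,0,0,4]
After op 17 (+): stack=[36,25] mem=[0,0,0,4]
After op 18 (push 5): stack=[36,25,5] mem=[0,0,0,4]

Answer: 0 0 0 4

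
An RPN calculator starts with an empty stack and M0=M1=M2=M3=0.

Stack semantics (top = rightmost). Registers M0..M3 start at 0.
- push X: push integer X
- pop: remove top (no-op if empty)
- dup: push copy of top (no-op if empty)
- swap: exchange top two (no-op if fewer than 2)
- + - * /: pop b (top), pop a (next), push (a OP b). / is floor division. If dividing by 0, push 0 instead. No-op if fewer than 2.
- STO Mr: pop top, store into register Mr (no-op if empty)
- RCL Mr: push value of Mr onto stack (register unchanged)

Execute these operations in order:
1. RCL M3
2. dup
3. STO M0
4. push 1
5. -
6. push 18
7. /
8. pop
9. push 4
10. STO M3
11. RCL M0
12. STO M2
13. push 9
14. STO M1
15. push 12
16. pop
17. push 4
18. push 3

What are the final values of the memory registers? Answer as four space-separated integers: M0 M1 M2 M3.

Answer: 0 9 0 4

Derivation:
After op 1 (RCL M3): stack=[0] mem=[0,0,0,0]
After op 2 (dup): stack=[0,0] mem=[0,0,0,0]
After op 3 (STO M0): stack=[0] mem=[0,0,0,0]
After op 4 (push 1): stack=[0,1] mem=[0,0,0,0]
After op 5 (-): stack=[-1] mem=[0,0,0,0]
After op 6 (push 18): stack=[-1,18] mem=[0,0,0,0]
After op 7 (/): stack=[-1] mem=[0,0,0,0]
After op 8 (pop): stack=[empty] mem=[0,0,0,0]
After op 9 (push 4): stack=[4] mem=[0,0,0,0]
After op 10 (STO M3): stack=[empty] mem=[0,0,0,4]
After op 11 (RCL M0): stack=[0] mem=[0,0,0,4]
After op 12 (STO M2): stack=[empty] mem=[0,0,0,4]
After op 13 (push 9): stack=[9] mem=[0,0,0,4]
After op 14 (STO M1): stack=[empty] mem=[0,9,0,4]
After op 15 (push 12): stack=[12] mem=[0,9,0,4]
After op 16 (pop): stack=[empty] mem=[0,9,0,4]
After op 17 (push 4): stack=[4] mem=[0,9,0,4]
After op 18 (push 3): stack=[4,3] mem=[0,9,0,4]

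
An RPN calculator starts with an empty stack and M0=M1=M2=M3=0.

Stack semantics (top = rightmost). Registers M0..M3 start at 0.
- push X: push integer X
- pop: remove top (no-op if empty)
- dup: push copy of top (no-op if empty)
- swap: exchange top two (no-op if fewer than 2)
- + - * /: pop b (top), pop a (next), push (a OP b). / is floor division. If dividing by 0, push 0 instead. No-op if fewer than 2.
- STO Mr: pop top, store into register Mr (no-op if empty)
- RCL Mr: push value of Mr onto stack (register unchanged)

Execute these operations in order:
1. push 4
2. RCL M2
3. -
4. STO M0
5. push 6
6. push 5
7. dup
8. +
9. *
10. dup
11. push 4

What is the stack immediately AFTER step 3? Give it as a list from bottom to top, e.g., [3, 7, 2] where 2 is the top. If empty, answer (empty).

After op 1 (push 4): stack=[4] mem=[0,0,0,0]
After op 2 (RCL M2): stack=[4,0] mem=[0,0,0,0]
After op 3 (-): stack=[4] mem=[0,0,0,0]

[4]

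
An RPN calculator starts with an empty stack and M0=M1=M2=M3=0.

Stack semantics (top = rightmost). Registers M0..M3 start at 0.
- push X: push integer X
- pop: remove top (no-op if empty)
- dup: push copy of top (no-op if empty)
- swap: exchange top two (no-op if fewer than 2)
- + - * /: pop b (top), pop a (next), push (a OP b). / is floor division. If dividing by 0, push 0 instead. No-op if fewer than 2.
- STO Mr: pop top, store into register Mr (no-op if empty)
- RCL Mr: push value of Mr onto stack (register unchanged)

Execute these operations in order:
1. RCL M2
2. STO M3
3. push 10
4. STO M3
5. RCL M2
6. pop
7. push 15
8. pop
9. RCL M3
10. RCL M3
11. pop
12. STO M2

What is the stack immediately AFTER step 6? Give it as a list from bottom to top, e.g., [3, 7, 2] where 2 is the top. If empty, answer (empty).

After op 1 (RCL M2): stack=[0] mem=[0,0,0,0]
After op 2 (STO M3): stack=[empty] mem=[0,0,0,0]
After op 3 (push 10): stack=[10] mem=[0,0,0,0]
After op 4 (STO M3): stack=[empty] mem=[0,0,0,10]
After op 5 (RCL M2): stack=[0] mem=[0,0,0,10]
After op 6 (pop): stack=[empty] mem=[0,0,0,10]

(empty)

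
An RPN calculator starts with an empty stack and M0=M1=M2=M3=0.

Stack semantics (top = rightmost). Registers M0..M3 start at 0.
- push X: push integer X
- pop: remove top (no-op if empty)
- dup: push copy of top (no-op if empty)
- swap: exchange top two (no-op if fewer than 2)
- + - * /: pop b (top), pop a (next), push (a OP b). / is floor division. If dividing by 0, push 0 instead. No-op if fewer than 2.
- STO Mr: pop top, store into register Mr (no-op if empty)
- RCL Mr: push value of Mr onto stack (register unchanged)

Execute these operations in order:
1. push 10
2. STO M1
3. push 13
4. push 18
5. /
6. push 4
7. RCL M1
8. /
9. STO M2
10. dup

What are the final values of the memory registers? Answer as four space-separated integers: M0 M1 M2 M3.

After op 1 (push 10): stack=[10] mem=[0,0,0,0]
After op 2 (STO M1): stack=[empty] mem=[0,10,0,0]
After op 3 (push 13): stack=[13] mem=[0,10,0,0]
After op 4 (push 18): stack=[13,18] mem=[0,10,0,0]
After op 5 (/): stack=[0] mem=[0,10,0,0]
After op 6 (push 4): stack=[0,4] mem=[0,10,0,0]
After op 7 (RCL M1): stack=[0,4,10] mem=[0,10,0,0]
After op 8 (/): stack=[0,0] mem=[0,10,0,0]
After op 9 (STO M2): stack=[0] mem=[0,10,0,0]
After op 10 (dup): stack=[0,0] mem=[0,10,0,0]

Answer: 0 10 0 0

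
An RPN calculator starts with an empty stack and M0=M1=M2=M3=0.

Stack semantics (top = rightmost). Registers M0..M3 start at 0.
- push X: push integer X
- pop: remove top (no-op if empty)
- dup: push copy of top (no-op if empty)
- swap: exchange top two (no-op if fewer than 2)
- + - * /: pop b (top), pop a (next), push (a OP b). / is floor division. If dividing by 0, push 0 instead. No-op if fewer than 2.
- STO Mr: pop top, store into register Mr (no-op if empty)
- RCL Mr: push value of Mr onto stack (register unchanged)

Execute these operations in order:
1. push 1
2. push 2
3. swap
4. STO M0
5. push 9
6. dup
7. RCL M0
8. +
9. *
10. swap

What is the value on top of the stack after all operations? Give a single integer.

Answer: 2

Derivation:
After op 1 (push 1): stack=[1] mem=[0,0,0,0]
After op 2 (push 2): stack=[1,2] mem=[0,0,0,0]
After op 3 (swap): stack=[2,1] mem=[0,0,0,0]
After op 4 (STO M0): stack=[2] mem=[1,0,0,0]
After op 5 (push 9): stack=[2,9] mem=[1,0,0,0]
After op 6 (dup): stack=[2,9,9] mem=[1,0,0,0]
After op 7 (RCL M0): stack=[2,9,9,1] mem=[1,0,0,0]
After op 8 (+): stack=[2,9,10] mem=[1,0,0,0]
After op 9 (*): stack=[2,90] mem=[1,0,0,0]
After op 10 (swap): stack=[90,2] mem=[1,0,0,0]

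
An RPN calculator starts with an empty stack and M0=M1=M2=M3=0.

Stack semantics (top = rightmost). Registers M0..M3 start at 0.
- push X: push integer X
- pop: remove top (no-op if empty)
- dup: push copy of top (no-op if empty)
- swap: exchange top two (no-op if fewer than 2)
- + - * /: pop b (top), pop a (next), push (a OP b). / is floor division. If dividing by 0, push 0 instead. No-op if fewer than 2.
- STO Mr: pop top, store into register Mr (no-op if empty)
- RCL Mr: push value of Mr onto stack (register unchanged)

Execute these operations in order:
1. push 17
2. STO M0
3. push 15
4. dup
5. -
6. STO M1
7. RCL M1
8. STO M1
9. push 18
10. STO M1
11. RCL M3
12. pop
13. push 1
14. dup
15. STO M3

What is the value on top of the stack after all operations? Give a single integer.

After op 1 (push 17): stack=[17] mem=[0,0,0,0]
After op 2 (STO M0): stack=[empty] mem=[17,0,0,0]
After op 3 (push 15): stack=[15] mem=[17,0,0,0]
After op 4 (dup): stack=[15,15] mem=[17,0,0,0]
After op 5 (-): stack=[0] mem=[17,0,0,0]
After op 6 (STO M1): stack=[empty] mem=[17,0,0,0]
After op 7 (RCL M1): stack=[0] mem=[17,0,0,0]
After op 8 (STO M1): stack=[empty] mem=[17,0,0,0]
After op 9 (push 18): stack=[18] mem=[17,0,0,0]
After op 10 (STO M1): stack=[empty] mem=[17,18,0,0]
After op 11 (RCL M3): stack=[0] mem=[17,18,0,0]
After op 12 (pop): stack=[empty] mem=[17,18,0,0]
After op 13 (push 1): stack=[1] mem=[17,18,0,0]
After op 14 (dup): stack=[1,1] mem=[17,18,0,0]
After op 15 (STO M3): stack=[1] mem=[17,18,0,1]

Answer: 1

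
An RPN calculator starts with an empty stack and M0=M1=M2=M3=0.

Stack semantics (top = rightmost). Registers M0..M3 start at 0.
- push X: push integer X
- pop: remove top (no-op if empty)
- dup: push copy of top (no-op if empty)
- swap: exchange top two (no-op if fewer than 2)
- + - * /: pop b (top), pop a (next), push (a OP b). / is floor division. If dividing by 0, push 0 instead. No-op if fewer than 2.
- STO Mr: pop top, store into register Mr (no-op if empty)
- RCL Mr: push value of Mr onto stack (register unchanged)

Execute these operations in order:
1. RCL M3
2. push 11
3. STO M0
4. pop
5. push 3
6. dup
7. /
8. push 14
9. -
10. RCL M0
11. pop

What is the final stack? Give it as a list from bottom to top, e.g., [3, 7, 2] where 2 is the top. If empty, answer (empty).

Answer: [-13]

Derivation:
After op 1 (RCL M3): stack=[0] mem=[0,0,0,0]
After op 2 (push 11): stack=[0,11] mem=[0,0,0,0]
After op 3 (STO M0): stack=[0] mem=[11,0,0,0]
After op 4 (pop): stack=[empty] mem=[11,0,0,0]
After op 5 (push 3): stack=[3] mem=[11,0,0,0]
After op 6 (dup): stack=[3,3] mem=[11,0,0,0]
After op 7 (/): stack=[1] mem=[11,0,0,0]
After op 8 (push 14): stack=[1,14] mem=[11,0,0,0]
After op 9 (-): stack=[-13] mem=[11,0,0,0]
After op 10 (RCL M0): stack=[-13,11] mem=[11,0,0,0]
After op 11 (pop): stack=[-13] mem=[11,0,0,0]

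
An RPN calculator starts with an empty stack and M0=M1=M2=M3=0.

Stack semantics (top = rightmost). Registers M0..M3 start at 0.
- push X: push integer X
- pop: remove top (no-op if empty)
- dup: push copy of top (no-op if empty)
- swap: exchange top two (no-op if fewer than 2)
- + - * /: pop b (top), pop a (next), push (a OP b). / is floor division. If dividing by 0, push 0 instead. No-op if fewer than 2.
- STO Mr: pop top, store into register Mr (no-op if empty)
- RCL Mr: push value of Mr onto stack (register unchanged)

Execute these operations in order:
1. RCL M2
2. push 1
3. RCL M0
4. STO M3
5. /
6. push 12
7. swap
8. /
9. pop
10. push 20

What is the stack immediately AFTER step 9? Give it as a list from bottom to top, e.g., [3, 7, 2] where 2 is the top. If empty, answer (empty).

After op 1 (RCL M2): stack=[0] mem=[0,0,0,0]
After op 2 (push 1): stack=[0,1] mem=[0,0,0,0]
After op 3 (RCL M0): stack=[0,1,0] mem=[0,0,0,0]
After op 4 (STO M3): stack=[0,1] mem=[0,0,0,0]
After op 5 (/): stack=[0] mem=[0,0,0,0]
After op 6 (push 12): stack=[0,12] mem=[0,0,0,0]
After op 7 (swap): stack=[12,0] mem=[0,0,0,0]
After op 8 (/): stack=[0] mem=[0,0,0,0]
After op 9 (pop): stack=[empty] mem=[0,0,0,0]

(empty)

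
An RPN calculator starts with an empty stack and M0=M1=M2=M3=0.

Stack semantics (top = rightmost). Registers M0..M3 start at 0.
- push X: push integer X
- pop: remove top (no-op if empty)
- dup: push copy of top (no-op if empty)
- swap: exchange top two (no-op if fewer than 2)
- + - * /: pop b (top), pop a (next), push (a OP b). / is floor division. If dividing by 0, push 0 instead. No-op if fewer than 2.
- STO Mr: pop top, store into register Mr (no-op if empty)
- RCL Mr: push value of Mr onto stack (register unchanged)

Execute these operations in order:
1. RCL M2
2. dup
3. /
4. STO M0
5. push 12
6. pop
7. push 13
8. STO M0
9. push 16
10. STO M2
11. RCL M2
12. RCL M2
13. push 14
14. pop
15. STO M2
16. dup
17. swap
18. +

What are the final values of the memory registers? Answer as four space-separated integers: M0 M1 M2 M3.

Answer: 13 0 16 0

Derivation:
After op 1 (RCL M2): stack=[0] mem=[0,0,0,0]
After op 2 (dup): stack=[0,0] mem=[0,0,0,0]
After op 3 (/): stack=[0] mem=[0,0,0,0]
After op 4 (STO M0): stack=[empty] mem=[0,0,0,0]
After op 5 (push 12): stack=[12] mem=[0,0,0,0]
After op 6 (pop): stack=[empty] mem=[0,0,0,0]
After op 7 (push 13): stack=[13] mem=[0,0,0,0]
After op 8 (STO M0): stack=[empty] mem=[13,0,0,0]
After op 9 (push 16): stack=[16] mem=[13,0,0,0]
After op 10 (STO M2): stack=[empty] mem=[13,0,16,0]
After op 11 (RCL M2): stack=[16] mem=[13,0,16,0]
After op 12 (RCL M2): stack=[16,16] mem=[13,0,16,0]
After op 13 (push 14): stack=[16,16,14] mem=[13,0,16,0]
After op 14 (pop): stack=[16,16] mem=[13,0,16,0]
After op 15 (STO M2): stack=[16] mem=[13,0,16,0]
After op 16 (dup): stack=[16,16] mem=[13,0,16,0]
After op 17 (swap): stack=[16,16] mem=[13,0,16,0]
After op 18 (+): stack=[32] mem=[13,0,16,0]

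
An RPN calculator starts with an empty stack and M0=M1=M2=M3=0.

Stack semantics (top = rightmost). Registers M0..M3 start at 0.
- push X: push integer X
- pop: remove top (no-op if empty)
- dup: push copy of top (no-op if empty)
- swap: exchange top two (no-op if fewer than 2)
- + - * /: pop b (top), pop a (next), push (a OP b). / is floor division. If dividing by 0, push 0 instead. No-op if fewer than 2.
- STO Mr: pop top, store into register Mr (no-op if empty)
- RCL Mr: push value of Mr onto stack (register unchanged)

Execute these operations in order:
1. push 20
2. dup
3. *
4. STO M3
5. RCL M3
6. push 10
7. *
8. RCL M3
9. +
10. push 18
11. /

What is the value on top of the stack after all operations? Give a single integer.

After op 1 (push 20): stack=[20] mem=[0,0,0,0]
After op 2 (dup): stack=[20,20] mem=[0,0,0,0]
After op 3 (*): stack=[400] mem=[0,0,0,0]
After op 4 (STO M3): stack=[empty] mem=[0,0,0,400]
After op 5 (RCL M3): stack=[400] mem=[0,0,0,400]
After op 6 (push 10): stack=[400,10] mem=[0,0,0,400]
After op 7 (*): stack=[4000] mem=[0,0,0,400]
After op 8 (RCL M3): stack=[4000,400] mem=[0,0,0,400]
After op 9 (+): stack=[4400] mem=[0,0,0,400]
After op 10 (push 18): stack=[4400,18] mem=[0,0,0,400]
After op 11 (/): stack=[244] mem=[0,0,0,400]

Answer: 244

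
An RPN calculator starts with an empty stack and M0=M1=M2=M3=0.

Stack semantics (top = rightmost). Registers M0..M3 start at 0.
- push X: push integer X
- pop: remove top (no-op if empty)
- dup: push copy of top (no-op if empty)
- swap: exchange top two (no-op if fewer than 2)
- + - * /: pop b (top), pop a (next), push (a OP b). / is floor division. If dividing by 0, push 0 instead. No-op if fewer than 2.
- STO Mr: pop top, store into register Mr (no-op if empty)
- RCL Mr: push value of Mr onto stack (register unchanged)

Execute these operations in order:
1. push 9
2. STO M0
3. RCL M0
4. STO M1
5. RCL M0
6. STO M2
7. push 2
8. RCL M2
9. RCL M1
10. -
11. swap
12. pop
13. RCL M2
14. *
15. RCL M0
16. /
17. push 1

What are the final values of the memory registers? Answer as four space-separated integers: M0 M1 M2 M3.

Answer: 9 9 9 0

Derivation:
After op 1 (push 9): stack=[9] mem=[0,0,0,0]
After op 2 (STO M0): stack=[empty] mem=[9,0,0,0]
After op 3 (RCL M0): stack=[9] mem=[9,0,0,0]
After op 4 (STO M1): stack=[empty] mem=[9,9,0,0]
After op 5 (RCL M0): stack=[9] mem=[9,9,0,0]
After op 6 (STO M2): stack=[empty] mem=[9,9,9,0]
After op 7 (push 2): stack=[2] mem=[9,9,9,0]
After op 8 (RCL M2): stack=[2,9] mem=[9,9,9,0]
After op 9 (RCL M1): stack=[2,9,9] mem=[9,9,9,0]
After op 10 (-): stack=[2,0] mem=[9,9,9,0]
After op 11 (swap): stack=[0,2] mem=[9,9,9,0]
After op 12 (pop): stack=[0] mem=[9,9,9,0]
After op 13 (RCL M2): stack=[0,9] mem=[9,9,9,0]
After op 14 (*): stack=[0] mem=[9,9,9,0]
After op 15 (RCL M0): stack=[0,9] mem=[9,9,9,0]
After op 16 (/): stack=[0] mem=[9,9,9,0]
After op 17 (push 1): stack=[0,1] mem=[9,9,9,0]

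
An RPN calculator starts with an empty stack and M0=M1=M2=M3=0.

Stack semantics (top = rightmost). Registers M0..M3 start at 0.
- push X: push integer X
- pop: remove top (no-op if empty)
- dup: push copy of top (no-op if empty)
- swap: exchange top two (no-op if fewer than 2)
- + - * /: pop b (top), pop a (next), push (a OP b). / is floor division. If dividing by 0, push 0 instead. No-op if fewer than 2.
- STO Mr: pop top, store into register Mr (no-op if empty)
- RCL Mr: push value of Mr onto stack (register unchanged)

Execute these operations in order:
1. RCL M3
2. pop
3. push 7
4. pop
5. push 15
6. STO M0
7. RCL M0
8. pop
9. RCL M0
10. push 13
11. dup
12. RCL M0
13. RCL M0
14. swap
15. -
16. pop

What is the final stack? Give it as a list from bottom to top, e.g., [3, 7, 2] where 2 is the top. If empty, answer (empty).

Answer: [15, 13, 13]

Derivation:
After op 1 (RCL M3): stack=[0] mem=[0,0,0,0]
After op 2 (pop): stack=[empty] mem=[0,0,0,0]
After op 3 (push 7): stack=[7] mem=[0,0,0,0]
After op 4 (pop): stack=[empty] mem=[0,0,0,0]
After op 5 (push 15): stack=[15] mem=[0,0,0,0]
After op 6 (STO M0): stack=[empty] mem=[15,0,0,0]
After op 7 (RCL M0): stack=[15] mem=[15,0,0,0]
After op 8 (pop): stack=[empty] mem=[15,0,0,0]
After op 9 (RCL M0): stack=[15] mem=[15,0,0,0]
After op 10 (push 13): stack=[15,13] mem=[15,0,0,0]
After op 11 (dup): stack=[15,13,13] mem=[15,0,0,0]
After op 12 (RCL M0): stack=[15,13,13,15] mem=[15,0,0,0]
After op 13 (RCL M0): stack=[15,13,13,15,15] mem=[15,0,0,0]
After op 14 (swap): stack=[15,13,13,15,15] mem=[15,0,0,0]
After op 15 (-): stack=[15,13,13,0] mem=[15,0,0,0]
After op 16 (pop): stack=[15,13,13] mem=[15,0,0,0]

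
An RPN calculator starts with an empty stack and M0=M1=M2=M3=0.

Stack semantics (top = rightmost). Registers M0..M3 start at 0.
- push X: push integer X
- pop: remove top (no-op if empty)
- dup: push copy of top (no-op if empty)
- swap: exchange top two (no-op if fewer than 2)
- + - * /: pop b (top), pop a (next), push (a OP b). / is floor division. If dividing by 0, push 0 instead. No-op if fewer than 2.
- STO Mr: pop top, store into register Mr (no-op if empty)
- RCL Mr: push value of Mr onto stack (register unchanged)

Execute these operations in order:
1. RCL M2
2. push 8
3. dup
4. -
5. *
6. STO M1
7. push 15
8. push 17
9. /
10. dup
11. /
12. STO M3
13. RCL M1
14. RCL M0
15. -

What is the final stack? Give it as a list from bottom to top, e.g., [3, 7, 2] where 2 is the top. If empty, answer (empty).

Answer: [0]

Derivation:
After op 1 (RCL M2): stack=[0] mem=[0,0,0,0]
After op 2 (push 8): stack=[0,8] mem=[0,0,0,0]
After op 3 (dup): stack=[0,8,8] mem=[0,0,0,0]
After op 4 (-): stack=[0,0] mem=[0,0,0,0]
After op 5 (*): stack=[0] mem=[0,0,0,0]
After op 6 (STO M1): stack=[empty] mem=[0,0,0,0]
After op 7 (push 15): stack=[15] mem=[0,0,0,0]
After op 8 (push 17): stack=[15,17] mem=[0,0,0,0]
After op 9 (/): stack=[0] mem=[0,0,0,0]
After op 10 (dup): stack=[0,0] mem=[0,0,0,0]
After op 11 (/): stack=[0] mem=[0,0,0,0]
After op 12 (STO M3): stack=[empty] mem=[0,0,0,0]
After op 13 (RCL M1): stack=[0] mem=[0,0,0,0]
After op 14 (RCL M0): stack=[0,0] mem=[0,0,0,0]
After op 15 (-): stack=[0] mem=[0,0,0,0]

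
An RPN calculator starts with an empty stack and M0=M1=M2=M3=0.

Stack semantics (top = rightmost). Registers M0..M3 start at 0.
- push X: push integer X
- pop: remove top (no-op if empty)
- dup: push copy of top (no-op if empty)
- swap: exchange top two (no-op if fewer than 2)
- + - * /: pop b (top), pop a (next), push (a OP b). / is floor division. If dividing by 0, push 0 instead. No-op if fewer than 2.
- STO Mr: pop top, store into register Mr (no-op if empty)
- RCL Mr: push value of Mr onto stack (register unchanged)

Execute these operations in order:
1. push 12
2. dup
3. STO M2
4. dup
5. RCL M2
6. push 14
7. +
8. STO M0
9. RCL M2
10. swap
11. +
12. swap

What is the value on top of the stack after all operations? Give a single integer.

After op 1 (push 12): stack=[12] mem=[0,0,0,0]
After op 2 (dup): stack=[12,12] mem=[0,0,0,0]
After op 3 (STO M2): stack=[12] mem=[0,0,12,0]
After op 4 (dup): stack=[12,12] mem=[0,0,12,0]
After op 5 (RCL M2): stack=[12,12,12] mem=[0,0,12,0]
After op 6 (push 14): stack=[12,12,12,14] mem=[0,0,12,0]
After op 7 (+): stack=[12,12,26] mem=[0,0,12,0]
After op 8 (STO M0): stack=[12,12] mem=[26,0,12,0]
After op 9 (RCL M2): stack=[12,12,12] mem=[26,0,12,0]
After op 10 (swap): stack=[12,12,12] mem=[26,0,12,0]
After op 11 (+): stack=[12,24] mem=[26,0,12,0]
After op 12 (swap): stack=[24,12] mem=[26,0,12,0]

Answer: 12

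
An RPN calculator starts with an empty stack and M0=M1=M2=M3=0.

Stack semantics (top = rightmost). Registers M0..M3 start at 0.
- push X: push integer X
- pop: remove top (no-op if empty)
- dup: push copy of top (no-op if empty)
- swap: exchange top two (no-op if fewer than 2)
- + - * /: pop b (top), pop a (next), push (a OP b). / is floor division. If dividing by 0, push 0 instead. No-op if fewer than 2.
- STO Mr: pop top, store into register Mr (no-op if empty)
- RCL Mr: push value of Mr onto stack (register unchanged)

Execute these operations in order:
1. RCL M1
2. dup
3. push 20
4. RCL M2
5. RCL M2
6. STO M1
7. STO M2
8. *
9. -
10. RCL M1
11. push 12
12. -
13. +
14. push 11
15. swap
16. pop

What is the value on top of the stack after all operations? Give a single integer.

Answer: 11

Derivation:
After op 1 (RCL M1): stack=[0] mem=[0,0,0,0]
After op 2 (dup): stack=[0,0] mem=[0,0,0,0]
After op 3 (push 20): stack=[0,0,20] mem=[0,0,0,0]
After op 4 (RCL M2): stack=[0,0,20,0] mem=[0,0,0,0]
After op 5 (RCL M2): stack=[0,0,20,0,0] mem=[0,0,0,0]
After op 6 (STO M1): stack=[0,0,20,0] mem=[0,0,0,0]
After op 7 (STO M2): stack=[0,0,20] mem=[0,0,0,0]
After op 8 (*): stack=[0,0] mem=[0,0,0,0]
After op 9 (-): stack=[0] mem=[0,0,0,0]
After op 10 (RCL M1): stack=[0,0] mem=[0,0,0,0]
After op 11 (push 12): stack=[0,0,12] mem=[0,0,0,0]
After op 12 (-): stack=[0,-12] mem=[0,0,0,0]
After op 13 (+): stack=[-12] mem=[0,0,0,0]
After op 14 (push 11): stack=[-12,11] mem=[0,0,0,0]
After op 15 (swap): stack=[11,-12] mem=[0,0,0,0]
After op 16 (pop): stack=[11] mem=[0,0,0,0]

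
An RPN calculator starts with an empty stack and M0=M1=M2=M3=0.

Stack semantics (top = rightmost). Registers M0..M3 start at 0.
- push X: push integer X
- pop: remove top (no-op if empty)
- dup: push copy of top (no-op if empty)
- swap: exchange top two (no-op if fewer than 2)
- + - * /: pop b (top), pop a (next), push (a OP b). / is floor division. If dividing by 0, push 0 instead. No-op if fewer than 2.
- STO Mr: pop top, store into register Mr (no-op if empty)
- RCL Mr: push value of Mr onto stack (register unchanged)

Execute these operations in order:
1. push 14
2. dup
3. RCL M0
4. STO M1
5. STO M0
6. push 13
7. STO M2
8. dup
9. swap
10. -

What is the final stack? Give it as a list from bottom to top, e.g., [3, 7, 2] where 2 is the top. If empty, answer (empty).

After op 1 (push 14): stack=[14] mem=[0,0,0,0]
After op 2 (dup): stack=[14,14] mem=[0,0,0,0]
After op 3 (RCL M0): stack=[14,14,0] mem=[0,0,0,0]
After op 4 (STO M1): stack=[14,14] mem=[0,0,0,0]
After op 5 (STO M0): stack=[14] mem=[14,0,0,0]
After op 6 (push 13): stack=[14,13] mem=[14,0,0,0]
After op 7 (STO M2): stack=[14] mem=[14,0,13,0]
After op 8 (dup): stack=[14,14] mem=[14,0,13,0]
After op 9 (swap): stack=[14,14] mem=[14,0,13,0]
After op 10 (-): stack=[0] mem=[14,0,13,0]

Answer: [0]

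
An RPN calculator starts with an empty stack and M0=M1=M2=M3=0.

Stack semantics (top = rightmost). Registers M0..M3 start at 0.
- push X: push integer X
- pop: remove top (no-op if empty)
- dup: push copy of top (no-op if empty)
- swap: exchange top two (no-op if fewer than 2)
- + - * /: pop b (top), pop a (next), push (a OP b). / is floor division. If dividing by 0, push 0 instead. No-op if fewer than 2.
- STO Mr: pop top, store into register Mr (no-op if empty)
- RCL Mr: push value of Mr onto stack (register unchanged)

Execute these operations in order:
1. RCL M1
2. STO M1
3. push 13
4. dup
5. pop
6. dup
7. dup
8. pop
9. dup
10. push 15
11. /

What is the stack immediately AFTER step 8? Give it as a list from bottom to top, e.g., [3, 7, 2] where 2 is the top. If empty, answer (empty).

After op 1 (RCL M1): stack=[0] mem=[0,0,0,0]
After op 2 (STO M1): stack=[empty] mem=[0,0,0,0]
After op 3 (push 13): stack=[13] mem=[0,0,0,0]
After op 4 (dup): stack=[13,13] mem=[0,0,0,0]
After op 5 (pop): stack=[13] mem=[0,0,0,0]
After op 6 (dup): stack=[13,13] mem=[0,0,0,0]
After op 7 (dup): stack=[13,13,13] mem=[0,0,0,0]
After op 8 (pop): stack=[13,13] mem=[0,0,0,0]

[13, 13]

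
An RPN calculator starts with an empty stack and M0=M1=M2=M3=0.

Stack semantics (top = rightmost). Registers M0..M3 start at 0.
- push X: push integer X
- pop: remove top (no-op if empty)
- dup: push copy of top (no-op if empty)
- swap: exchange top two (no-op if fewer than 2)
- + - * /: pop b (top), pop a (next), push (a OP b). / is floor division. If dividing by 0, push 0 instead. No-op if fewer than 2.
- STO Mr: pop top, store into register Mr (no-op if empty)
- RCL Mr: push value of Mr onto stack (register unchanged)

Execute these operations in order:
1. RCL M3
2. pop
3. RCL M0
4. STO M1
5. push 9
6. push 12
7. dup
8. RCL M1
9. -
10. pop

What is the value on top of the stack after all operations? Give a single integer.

After op 1 (RCL M3): stack=[0] mem=[0,0,0,0]
After op 2 (pop): stack=[empty] mem=[0,0,0,0]
After op 3 (RCL M0): stack=[0] mem=[0,0,0,0]
After op 4 (STO M1): stack=[empty] mem=[0,0,0,0]
After op 5 (push 9): stack=[9] mem=[0,0,0,0]
After op 6 (push 12): stack=[9,12] mem=[0,0,0,0]
After op 7 (dup): stack=[9,12,12] mem=[0,0,0,0]
After op 8 (RCL M1): stack=[9,12,12,0] mem=[0,0,0,0]
After op 9 (-): stack=[9,12,12] mem=[0,0,0,0]
After op 10 (pop): stack=[9,12] mem=[0,0,0,0]

Answer: 12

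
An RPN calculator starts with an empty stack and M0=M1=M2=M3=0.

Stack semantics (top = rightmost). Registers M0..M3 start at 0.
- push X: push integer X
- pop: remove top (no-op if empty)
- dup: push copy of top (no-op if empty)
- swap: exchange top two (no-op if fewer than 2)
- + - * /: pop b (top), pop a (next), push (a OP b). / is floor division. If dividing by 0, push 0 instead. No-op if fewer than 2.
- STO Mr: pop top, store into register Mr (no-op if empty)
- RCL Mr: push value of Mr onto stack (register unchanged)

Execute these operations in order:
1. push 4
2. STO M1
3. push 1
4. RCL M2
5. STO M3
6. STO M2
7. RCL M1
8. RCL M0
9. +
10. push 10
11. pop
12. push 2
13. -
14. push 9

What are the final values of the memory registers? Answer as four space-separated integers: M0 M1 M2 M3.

After op 1 (push 4): stack=[4] mem=[0,0,0,0]
After op 2 (STO M1): stack=[empty] mem=[0,4,0,0]
After op 3 (push 1): stack=[1] mem=[0,4,0,0]
After op 4 (RCL M2): stack=[1,0] mem=[0,4,0,0]
After op 5 (STO M3): stack=[1] mem=[0,4,0,0]
After op 6 (STO M2): stack=[empty] mem=[0,4,1,0]
After op 7 (RCL M1): stack=[4] mem=[0,4,1,0]
After op 8 (RCL M0): stack=[4,0] mem=[0,4,1,0]
After op 9 (+): stack=[4] mem=[0,4,1,0]
After op 10 (push 10): stack=[4,10] mem=[0,4,1,0]
After op 11 (pop): stack=[4] mem=[0,4,1,0]
After op 12 (push 2): stack=[4,2] mem=[0,4,1,0]
After op 13 (-): stack=[2] mem=[0,4,1,0]
After op 14 (push 9): stack=[2,9] mem=[0,4,1,0]

Answer: 0 4 1 0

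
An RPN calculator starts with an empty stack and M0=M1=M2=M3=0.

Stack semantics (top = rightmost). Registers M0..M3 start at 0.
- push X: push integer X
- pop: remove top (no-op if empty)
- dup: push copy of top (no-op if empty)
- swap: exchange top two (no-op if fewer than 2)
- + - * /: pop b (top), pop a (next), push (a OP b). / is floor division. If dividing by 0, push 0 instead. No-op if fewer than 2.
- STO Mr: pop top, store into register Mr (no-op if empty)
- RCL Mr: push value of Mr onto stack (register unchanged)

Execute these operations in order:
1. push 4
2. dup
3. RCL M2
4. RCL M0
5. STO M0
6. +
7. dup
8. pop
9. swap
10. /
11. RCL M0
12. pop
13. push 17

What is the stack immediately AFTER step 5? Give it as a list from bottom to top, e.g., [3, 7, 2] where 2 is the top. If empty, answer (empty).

After op 1 (push 4): stack=[4] mem=[0,0,0,0]
After op 2 (dup): stack=[4,4] mem=[0,0,0,0]
After op 3 (RCL M2): stack=[4,4,0] mem=[0,0,0,0]
After op 4 (RCL M0): stack=[4,4,0,0] mem=[0,0,0,0]
After op 5 (STO M0): stack=[4,4,0] mem=[0,0,0,0]

[4, 4, 0]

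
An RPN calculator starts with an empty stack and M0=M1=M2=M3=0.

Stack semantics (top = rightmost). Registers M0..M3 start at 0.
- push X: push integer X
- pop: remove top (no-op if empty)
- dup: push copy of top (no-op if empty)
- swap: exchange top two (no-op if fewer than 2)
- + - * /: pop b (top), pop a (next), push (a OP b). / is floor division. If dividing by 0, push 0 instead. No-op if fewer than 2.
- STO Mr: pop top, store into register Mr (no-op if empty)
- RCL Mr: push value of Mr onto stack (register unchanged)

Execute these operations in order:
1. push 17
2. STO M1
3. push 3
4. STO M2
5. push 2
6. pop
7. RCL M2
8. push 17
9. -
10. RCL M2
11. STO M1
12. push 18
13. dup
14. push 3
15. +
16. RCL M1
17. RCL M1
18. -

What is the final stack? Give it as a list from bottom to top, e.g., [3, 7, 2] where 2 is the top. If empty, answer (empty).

After op 1 (push 17): stack=[17] mem=[0,0,0,0]
After op 2 (STO M1): stack=[empty] mem=[0,17,0,0]
After op 3 (push 3): stack=[3] mem=[0,17,0,0]
After op 4 (STO M2): stack=[empty] mem=[0,17,3,0]
After op 5 (push 2): stack=[2] mem=[0,17,3,0]
After op 6 (pop): stack=[empty] mem=[0,17,3,0]
After op 7 (RCL M2): stack=[3] mem=[0,17,3,0]
After op 8 (push 17): stack=[3,17] mem=[0,17,3,0]
After op 9 (-): stack=[-14] mem=[0,17,3,0]
After op 10 (RCL M2): stack=[-14,3] mem=[0,17,3,0]
After op 11 (STO M1): stack=[-14] mem=[0,3,3,0]
After op 12 (push 18): stack=[-14,18] mem=[0,3,3,0]
After op 13 (dup): stack=[-14,18,18] mem=[0,3,3,0]
After op 14 (push 3): stack=[-14,18,18,3] mem=[0,3,3,0]
After op 15 (+): stack=[-14,18,21] mem=[0,3,3,0]
After op 16 (RCL M1): stack=[-14,18,21,3] mem=[0,3,3,0]
After op 17 (RCL M1): stack=[-14,18,21,3,3] mem=[0,3,3,0]
After op 18 (-): stack=[-14,18,21,0] mem=[0,3,3,0]

Answer: [-14, 18, 21, 0]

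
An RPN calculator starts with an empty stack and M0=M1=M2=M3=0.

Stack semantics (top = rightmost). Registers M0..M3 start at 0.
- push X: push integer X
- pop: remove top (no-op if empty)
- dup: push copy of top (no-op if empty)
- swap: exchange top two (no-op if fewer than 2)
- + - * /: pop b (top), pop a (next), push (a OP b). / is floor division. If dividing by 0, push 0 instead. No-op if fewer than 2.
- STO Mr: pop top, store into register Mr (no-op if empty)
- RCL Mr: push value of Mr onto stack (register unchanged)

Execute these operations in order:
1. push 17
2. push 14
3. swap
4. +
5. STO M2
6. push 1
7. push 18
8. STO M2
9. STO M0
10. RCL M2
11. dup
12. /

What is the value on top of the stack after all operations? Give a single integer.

After op 1 (push 17): stack=[17] mem=[0,0,0,0]
After op 2 (push 14): stack=[17,14] mem=[0,0,0,0]
After op 3 (swap): stack=[14,17] mem=[0,0,0,0]
After op 4 (+): stack=[31] mem=[0,0,0,0]
After op 5 (STO M2): stack=[empty] mem=[0,0,31,0]
After op 6 (push 1): stack=[1] mem=[0,0,31,0]
After op 7 (push 18): stack=[1,18] mem=[0,0,31,0]
After op 8 (STO M2): stack=[1] mem=[0,0,18,0]
After op 9 (STO M0): stack=[empty] mem=[1,0,18,0]
After op 10 (RCL M2): stack=[18] mem=[1,0,18,0]
After op 11 (dup): stack=[18,18] mem=[1,0,18,0]
After op 12 (/): stack=[1] mem=[1,0,18,0]

Answer: 1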